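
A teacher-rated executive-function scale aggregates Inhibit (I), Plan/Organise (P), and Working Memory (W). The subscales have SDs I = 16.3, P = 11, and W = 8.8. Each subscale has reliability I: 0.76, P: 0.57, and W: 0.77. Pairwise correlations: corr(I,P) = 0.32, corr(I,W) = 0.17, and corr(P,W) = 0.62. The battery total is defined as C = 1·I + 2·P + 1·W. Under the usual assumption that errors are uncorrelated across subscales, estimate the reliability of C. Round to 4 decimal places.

0.7847

Var(C) = 16.3² + 2²·11² + 8.8² + 2·[2·16.3·11·0.32 + 16.3·8.8·0.17 + 2·11·8.8·0.62] = 827.13 + 518.338 = 1345.47.
Under uncorrelated errors the observed covariances equal the true-score covariances, so only the own-variance terms attenuate.
True-score variance = [16.3²·0.76 + 2²·11²·0.57 + 8.8²·0.77] + 518.338 = 537.433 + 518.338 = 1055.77.
Reliability = 1055.77 / 1345.47 = 0.7847.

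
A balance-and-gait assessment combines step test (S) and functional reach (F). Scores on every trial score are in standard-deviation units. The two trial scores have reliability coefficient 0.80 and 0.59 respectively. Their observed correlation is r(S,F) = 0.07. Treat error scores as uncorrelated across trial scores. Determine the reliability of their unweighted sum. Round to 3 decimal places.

Var(S+F) = 2 + 2·[0.07] = 2 + 0.14 = 2.14.
Because errors are independent across components, Cov(Tᵢ,Tⱼ) = Cov(Xᵢ,Xⱼ); the off-diagonal part of the true-score variance is the same as above.
True-score variance = [0.80 + 0.59] + 0.14 = 1.39 + 0.14 = 1.53.
Reliability = 1.53 / 2.14 = 0.715.

0.715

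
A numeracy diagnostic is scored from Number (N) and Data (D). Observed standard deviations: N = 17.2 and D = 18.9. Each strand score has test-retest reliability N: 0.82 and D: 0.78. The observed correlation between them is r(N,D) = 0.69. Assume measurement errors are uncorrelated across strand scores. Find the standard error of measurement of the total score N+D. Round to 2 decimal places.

11.48

Var(total) = 653.05 + 448.61 = 1101.66.
True-score variance = 521.213 + 448.61 = 969.823, so reliability = 0.8803.
Error variance = 1101.66 − 969.823 = 131.837; SEM = √131.837 = 11.48.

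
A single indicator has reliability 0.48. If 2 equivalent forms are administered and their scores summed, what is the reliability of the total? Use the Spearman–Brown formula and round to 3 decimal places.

ρ_k = kρ / (1 + (k−1)ρ) = 2·0.48 / (1 + 1·0.48) = 0.960 / 1.480 = 0.649.

0.649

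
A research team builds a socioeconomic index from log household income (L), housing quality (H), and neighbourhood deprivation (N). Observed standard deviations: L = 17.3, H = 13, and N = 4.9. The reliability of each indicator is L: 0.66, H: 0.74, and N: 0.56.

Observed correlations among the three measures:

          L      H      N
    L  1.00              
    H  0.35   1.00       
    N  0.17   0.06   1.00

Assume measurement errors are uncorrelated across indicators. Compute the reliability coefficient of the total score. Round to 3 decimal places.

0.772

Var(L+H+N) = 17.3² + 13² + 4.9² + 2·[17.3·13·0.35 + 17.3·4.9·0.17 + 13·4.9·0.06] = 492.3 + 193.896 = 686.196.
Under uncorrelated errors the observed covariances equal the true-score covariances, so only the own-variance terms attenuate.
True-score variance = [17.3²·0.66 + 13²·0.74 + 4.9²·0.56] + 193.896 = 336.037 + 193.896 = 529.933.
Reliability = 529.933 / 686.196 = 0.772.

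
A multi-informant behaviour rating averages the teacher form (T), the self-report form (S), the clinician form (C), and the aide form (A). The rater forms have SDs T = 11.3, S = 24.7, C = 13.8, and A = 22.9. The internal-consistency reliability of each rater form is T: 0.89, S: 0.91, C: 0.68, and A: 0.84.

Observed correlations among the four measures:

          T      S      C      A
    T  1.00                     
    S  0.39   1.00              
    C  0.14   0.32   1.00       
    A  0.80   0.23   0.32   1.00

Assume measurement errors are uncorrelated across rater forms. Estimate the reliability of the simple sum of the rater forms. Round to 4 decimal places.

0.9239

Var(T+S+C+A) = 11.3² + 24.7² + 13.8² + 22.9² + 2·[11.3·24.7·0.39 + 11.3·13.8·0.14 + 11.3·22.9·0.80 + 24.7·13.8·0.32 + 24.7·22.9·0.23 + 13.8·22.9·0.32] = 1452.63 + 1355.99 = 2808.62.
Because errors are independent across components, Cov(Tᵢ,Tⱼ) = Cov(Xᵢ,Xⱼ); the off-diagonal part of the true-score variance is the same as above.
True-score variance = [11.3²·0.89 + 24.7²·0.91 + 13.8²·0.68 + 22.9²·0.84] + 1355.99 = 1238.83 + 1355.99 = 2594.82.
Reliability = 2594.82 / 2808.62 = 0.9239.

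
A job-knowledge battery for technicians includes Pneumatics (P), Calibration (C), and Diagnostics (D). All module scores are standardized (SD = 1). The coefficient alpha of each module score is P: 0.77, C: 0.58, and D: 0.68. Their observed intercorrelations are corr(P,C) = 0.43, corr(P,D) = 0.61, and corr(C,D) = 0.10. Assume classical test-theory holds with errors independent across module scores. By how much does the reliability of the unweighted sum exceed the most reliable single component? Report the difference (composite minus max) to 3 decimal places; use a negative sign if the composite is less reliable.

Var(sum) = 3 + 2.28 = 5.28; true-score variance = 2.03 + 2.28 = 4.31; composite reliability = 0.8163.
Max component reliability = 0.7700.
Difference = 0.8163 − 0.7700 = 0.046.

0.046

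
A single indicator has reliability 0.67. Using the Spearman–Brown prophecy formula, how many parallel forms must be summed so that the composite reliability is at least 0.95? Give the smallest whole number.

k ≥ ρ*(1−ρ₁)/(ρ₁(1−ρ*)) = 0.95·0.33 / (0.67·0.05) = 9.358.
Smallest integer k = 10.

10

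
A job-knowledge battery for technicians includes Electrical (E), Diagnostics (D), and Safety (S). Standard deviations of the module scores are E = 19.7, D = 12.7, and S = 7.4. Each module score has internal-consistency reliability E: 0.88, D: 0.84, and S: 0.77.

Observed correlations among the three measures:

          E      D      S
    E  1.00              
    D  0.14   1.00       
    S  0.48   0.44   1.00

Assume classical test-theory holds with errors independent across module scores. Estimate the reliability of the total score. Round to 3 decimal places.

0.905

Var(E+D+S) = 19.7² + 12.7² + 7.4² + 2·[19.7·12.7·0.14 + 19.7·7.4·0.48 + 12.7·7.4·0.44] = 604.14 + 292.704 = 896.844.
Because errors are independent across components, Cov(Tᵢ,Tⱼ) = Cov(Xᵢ,Xⱼ); the off-diagonal part of the true-score variance is the same as above.
True-score variance = [19.7²·0.88 + 12.7²·0.84 + 7.4²·0.77] + 292.704 = 519.168 + 292.704 = 811.872.
Reliability = 811.872 / 896.844 = 0.905.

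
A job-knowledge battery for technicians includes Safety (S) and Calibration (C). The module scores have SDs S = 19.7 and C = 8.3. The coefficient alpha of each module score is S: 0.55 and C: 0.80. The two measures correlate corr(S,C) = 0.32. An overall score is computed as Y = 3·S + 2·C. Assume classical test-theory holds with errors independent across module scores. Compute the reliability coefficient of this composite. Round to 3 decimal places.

0.630

Var(Y) = 3²·19.7² + 2²·8.3² + 2·[6·19.7·8.3·0.32] = 3768.37 + 627.878 = 4396.25.
Because errors are independent across components, Cov(Tᵢ,Tⱼ) = Cov(Xᵢ,Xⱼ); the off-diagonal part of the true-score variance is the same as above.
True-score variance = [3²·19.7²·0.55 + 2²·8.3²·0.80] + 627.878 = 2141.49 + 627.878 = 2769.37.
Reliability = 2769.37 / 4396.25 = 0.630.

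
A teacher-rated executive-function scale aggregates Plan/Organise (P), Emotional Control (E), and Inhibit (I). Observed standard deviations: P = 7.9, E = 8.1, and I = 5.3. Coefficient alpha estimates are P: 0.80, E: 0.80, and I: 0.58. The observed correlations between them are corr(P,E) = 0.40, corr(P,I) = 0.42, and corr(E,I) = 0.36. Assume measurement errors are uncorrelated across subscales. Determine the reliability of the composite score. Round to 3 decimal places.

Var(P+E+I) = 7.9² + 8.1² + 5.3² + 2·[7.9·8.1·0.40 + 7.9·5.3·0.42 + 8.1·5.3·0.36] = 156.11 + 117.272 = 273.382.
Under uncorrelated errors the observed covariances equal the true-score covariances, so only the own-variance terms attenuate.
True-score variance = [7.9²·0.80 + 8.1²·0.80 + 5.3²·0.58] + 117.272 = 118.708 + 117.272 = 235.981.
Reliability = 235.981 / 273.382 = 0.863.

0.863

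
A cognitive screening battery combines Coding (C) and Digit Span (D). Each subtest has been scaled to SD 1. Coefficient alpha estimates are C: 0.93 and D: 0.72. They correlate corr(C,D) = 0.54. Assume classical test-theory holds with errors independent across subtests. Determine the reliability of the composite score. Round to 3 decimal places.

0.886

Var(C+D) = 2 + 2·[0.54] = 2 + 1.08 = 3.08.
With uncorrelated errors the cross-covariances are all true-score covariance, so they carry over unchanged; only the diagonal terms shrink to ρᵢσᵢ².
True-score variance = [0.93 + 0.72] + 1.08 = 1.65 + 1.08 = 2.73.
Reliability = 2.73 / 3.08 = 0.886.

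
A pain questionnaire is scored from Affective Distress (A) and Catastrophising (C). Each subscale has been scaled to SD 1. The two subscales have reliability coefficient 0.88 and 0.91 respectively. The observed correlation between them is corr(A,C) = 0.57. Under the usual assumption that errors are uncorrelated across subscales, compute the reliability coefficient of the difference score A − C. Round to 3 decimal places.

Var(A−C) = 1 + 1 − 2·0.57 = 2 − 1.14 = 0.86.
Because errors are independent across components, Cov(Tᵢ,Tⱼ) = Cov(Xᵢ,Xⱼ); the off-diagonal part of the true-score variance is the same as above.
True-score variance = [0.88 + 0.91] − 1.14 = 1.79 − 1.14 = 0.65.
Reliability = 0.65 / 0.86 = 0.756.

0.756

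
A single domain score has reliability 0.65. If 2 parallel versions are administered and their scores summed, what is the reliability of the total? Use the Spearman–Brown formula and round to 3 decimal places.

0.788

ρ_k = kρ / (1 + (k−1)ρ) = 2·0.65 / (1 + 1·0.65) = 1.300 / 1.650 = 0.788.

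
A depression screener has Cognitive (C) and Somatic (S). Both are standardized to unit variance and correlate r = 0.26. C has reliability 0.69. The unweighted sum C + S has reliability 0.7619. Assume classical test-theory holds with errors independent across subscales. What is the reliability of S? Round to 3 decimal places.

0.710

Var(C+S) = 2 + 2·0.26 = 2.520.
True-score variance = ρ_C + ρ_S + 2·0.26, so 0.7619 = (0.69 + ρ_S + 0.52) / 2.520.
ρ_S = 0.7619·2.520 − 0.69 − 0.52 = 0.710.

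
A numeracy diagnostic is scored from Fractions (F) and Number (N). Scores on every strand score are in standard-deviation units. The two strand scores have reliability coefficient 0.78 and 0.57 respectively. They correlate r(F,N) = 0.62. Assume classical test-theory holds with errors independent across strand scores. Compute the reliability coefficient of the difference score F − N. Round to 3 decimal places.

0.145

Var(F−N) = 1 + 1 − 2·0.62 = 2 − 1.24 = 0.76.
Because errors are independent across components, Cov(Tᵢ,Tⱼ) = Cov(Xᵢ,Xⱼ); the off-diagonal part of the true-score variance is the same as above.
True-score variance = [0.78 + 0.57] − 1.24 = 1.35 − 1.24 = 0.11.
Reliability = 0.11 / 0.76 = 0.145.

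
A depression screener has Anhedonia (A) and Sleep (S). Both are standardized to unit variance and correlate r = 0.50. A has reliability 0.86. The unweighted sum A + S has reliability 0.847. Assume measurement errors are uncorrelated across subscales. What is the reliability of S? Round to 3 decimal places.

Var(A+S) = 2 + 2·0.50 = 3.000.
True-score variance = ρ_A + ρ_S + 2·0.50, so 0.847 = (0.86 + ρ_S + 1.00) / 3.000.
ρ_S = 0.847·3.000 − 0.86 − 1.00 = 0.681.

0.681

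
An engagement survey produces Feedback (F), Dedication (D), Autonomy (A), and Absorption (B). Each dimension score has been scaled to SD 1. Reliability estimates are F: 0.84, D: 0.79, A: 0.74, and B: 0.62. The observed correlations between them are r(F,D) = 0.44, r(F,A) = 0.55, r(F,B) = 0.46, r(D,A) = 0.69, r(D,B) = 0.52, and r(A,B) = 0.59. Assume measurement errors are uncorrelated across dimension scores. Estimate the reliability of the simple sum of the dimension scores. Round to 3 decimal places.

Var(F+D+A+B) = 4 + 2·[0.44 + 0.55 + 0.46 + 0.69 + 0.52 + 0.59] = 4 + 6.5 = 10.5.
Because errors are independent across components, Cov(Tᵢ,Tⱼ) = Cov(Xᵢ,Xⱼ); the off-diagonal part of the true-score variance is the same as above.
True-score variance = [0.84 + 0.79 + 0.74 + 0.62] + 6.5 = 2.99 + 6.5 = 9.49.
Reliability = 9.49 / 10.5 = 0.904.

0.904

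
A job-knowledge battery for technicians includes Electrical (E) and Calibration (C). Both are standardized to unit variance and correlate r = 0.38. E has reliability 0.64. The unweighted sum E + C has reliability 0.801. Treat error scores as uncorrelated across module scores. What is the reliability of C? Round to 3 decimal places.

0.811

Var(E+C) = 2 + 2·0.38 = 2.760.
True-score variance = ρ_E + ρ_C + 2·0.38, so 0.801 = (0.64 + ρ_C + 0.76) / 2.760.
ρ_C = 0.801·2.760 − 0.64 − 0.76 = 0.811.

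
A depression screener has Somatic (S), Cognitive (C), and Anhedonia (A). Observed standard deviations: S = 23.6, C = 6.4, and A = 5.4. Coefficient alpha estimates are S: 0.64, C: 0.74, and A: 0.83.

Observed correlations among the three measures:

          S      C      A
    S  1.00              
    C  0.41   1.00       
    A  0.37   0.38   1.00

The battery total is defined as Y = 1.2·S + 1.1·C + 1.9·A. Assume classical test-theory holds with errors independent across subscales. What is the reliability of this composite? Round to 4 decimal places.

0.7702

Var(Y) = 1.2²·23.6² + 1.1²·6.4² + 1.9²·5.4² + 2·[1.32·23.6·6.4·0.41 + 2.28·23.6·5.4·0.37 + 2.09·6.4·5.4·0.38] = 956.852 + 433.398 = 1390.25.
With uncorrelated errors the cross-covariances are all true-score covariance, so they carry over unchanged; only the diagonal terms shrink to ρᵢσᵢ².
True-score variance = [1.2²·23.6²·0.64 + 1.1²·6.4²·0.74 + 1.9²·5.4²·0.83] + 433.398 = 637.342 + 433.398 = 1070.74.
Reliability = 1070.74 / 1390.25 = 0.7702.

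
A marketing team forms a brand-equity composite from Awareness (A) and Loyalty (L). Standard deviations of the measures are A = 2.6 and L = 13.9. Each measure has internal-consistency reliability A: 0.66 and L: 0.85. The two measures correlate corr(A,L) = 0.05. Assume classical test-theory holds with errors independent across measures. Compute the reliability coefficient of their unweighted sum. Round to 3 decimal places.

0.846

Var(A+L) = 2.6² + 13.9² + 2·[2.6·13.9·0.05] = 199.97 + 3.614 = 203.584.
Because errors are independent across components, Cov(Tᵢ,Tⱼ) = Cov(Xᵢ,Xⱼ); the off-diagonal part of the true-score variance is the same as above.
True-score variance = [2.6²·0.66 + 13.9²·0.85] + 3.614 = 168.69 + 3.614 = 172.304.
Reliability = 172.304 / 203.584 = 0.846.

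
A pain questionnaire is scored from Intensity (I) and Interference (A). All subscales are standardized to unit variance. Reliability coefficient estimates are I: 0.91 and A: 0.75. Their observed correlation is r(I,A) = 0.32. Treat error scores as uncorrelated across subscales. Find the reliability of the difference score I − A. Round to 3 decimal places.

0.750

Var(I−A) = 1 + 1 − 2·0.32 = 2 − 0.64 = 1.36.
With uncorrelated errors the cross-covariances are all true-score covariance, so they carry over unchanged; only the diagonal terms shrink to ρᵢσᵢ².
True-score variance = [0.91 + 0.75] − 0.64 = 1.66 − 0.64 = 1.02.
Reliability = 1.02 / 1.36 = 0.750.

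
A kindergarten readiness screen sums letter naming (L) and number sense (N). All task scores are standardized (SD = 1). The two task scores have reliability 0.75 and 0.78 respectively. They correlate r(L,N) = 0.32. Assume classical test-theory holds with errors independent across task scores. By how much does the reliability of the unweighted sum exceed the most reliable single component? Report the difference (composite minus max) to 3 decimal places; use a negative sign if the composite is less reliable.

Var(sum) = 2 + 0.64 = 2.64; true-score variance = 1.53 + 0.64 = 2.17; composite reliability = 0.8220.
Max component reliability = 0.7800.
Difference = 0.8220 − 0.7800 = 0.042.

0.042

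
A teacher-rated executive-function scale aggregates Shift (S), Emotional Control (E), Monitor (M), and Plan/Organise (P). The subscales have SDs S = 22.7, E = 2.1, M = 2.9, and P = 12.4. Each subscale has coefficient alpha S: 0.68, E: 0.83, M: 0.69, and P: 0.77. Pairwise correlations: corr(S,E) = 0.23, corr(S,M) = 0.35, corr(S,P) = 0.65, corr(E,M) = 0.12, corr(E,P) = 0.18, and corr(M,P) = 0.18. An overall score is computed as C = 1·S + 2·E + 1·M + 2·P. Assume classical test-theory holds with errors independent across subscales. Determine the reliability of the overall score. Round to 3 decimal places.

Var(C) = 22.7² + 2²·2.1² + 2.9² + 2²·12.4² + 2·[2·22.7·2.1·0.23 + 22.7·2.9·0.35 + 2·22.7·12.4·0.65 + 2·2.1·2.9·0.12 + 4·2.1·12.4·0.18 + 2·2.9·12.4·0.18] = 1156.38 + 888.097 = 2044.48.
Because errors are independent across components, Cov(Tᵢ,Tⱼ) = Cov(Xᵢ,Xⱼ); the off-diagonal part of the true-score variance is the same as above.
True-score variance = [22.7²·0.68 + 2²·2.1²·0.83 + 2.9²·0.69 + 2²·12.4²·0.77] + 888.097 = 844.422 + 888.097 = 1732.52.
Reliability = 1732.52 / 2044.48 = 0.847.

0.847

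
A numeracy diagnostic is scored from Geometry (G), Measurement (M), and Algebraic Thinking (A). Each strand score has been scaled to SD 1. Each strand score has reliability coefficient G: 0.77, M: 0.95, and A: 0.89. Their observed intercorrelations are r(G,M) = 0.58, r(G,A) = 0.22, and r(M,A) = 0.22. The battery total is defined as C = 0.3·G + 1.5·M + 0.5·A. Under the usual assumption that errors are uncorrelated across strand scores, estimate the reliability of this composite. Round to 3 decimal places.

0.954

Var(C) = 0.3² + 1.5² + 0.5² + 2·[0.45·0.58 + 0.15·0.22 + 0.75·0.22] = 2.59 + 0.918 = 3.508.
Under uncorrelated errors the observed covariances equal the true-score covariances, so only the own-variance terms attenuate.
True-score variance = [0.3²·0.77 + 1.5²·0.95 + 0.5²·0.89] + 0.918 = 2.4293 + 0.918 = 3.3473.
Reliability = 3.3473 / 3.508 = 0.954.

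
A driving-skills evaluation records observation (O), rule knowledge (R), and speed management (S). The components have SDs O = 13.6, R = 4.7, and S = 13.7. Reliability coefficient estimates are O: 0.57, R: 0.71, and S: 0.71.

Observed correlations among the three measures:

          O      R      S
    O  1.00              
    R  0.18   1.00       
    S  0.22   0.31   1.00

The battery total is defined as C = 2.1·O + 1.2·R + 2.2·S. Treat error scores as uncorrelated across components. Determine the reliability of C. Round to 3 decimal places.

0.729

Var(C) = 2.1²·13.6² + 1.2²·4.7² + 2.2²·13.7² + 2·[2.52·13.6·4.7·0.18 + 4.62·13.6·13.7·0.22 + 2.64·4.7·13.7·0.31] = 1755.9 + 542.133 = 2298.04.
Under uncorrelated errors the observed covariances equal the true-score covariances, so only the own-variance terms attenuate.
True-score variance = [2.1²·13.6²·0.57 + 1.2²·4.7²·0.71 + 2.2²·13.7²·0.71] + 542.133 = 1132.5 + 542.133 = 1674.63.
Reliability = 1674.63 / 2298.04 = 0.729.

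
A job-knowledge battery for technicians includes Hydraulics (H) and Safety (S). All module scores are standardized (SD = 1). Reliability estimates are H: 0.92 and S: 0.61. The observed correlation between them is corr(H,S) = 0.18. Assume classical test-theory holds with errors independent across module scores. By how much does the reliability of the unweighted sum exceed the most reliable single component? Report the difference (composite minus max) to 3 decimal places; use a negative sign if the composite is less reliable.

Var(sum) = 2 + 0.36 = 2.36; true-score variance = 1.53 + 0.36 = 1.89; composite reliability = 0.8008.
Max component reliability = 0.9200.
Difference = 0.8008 − 0.9200 = -0.119.

-0.119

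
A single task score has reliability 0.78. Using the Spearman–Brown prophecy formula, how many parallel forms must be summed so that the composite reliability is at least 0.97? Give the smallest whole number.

k ≥ ρ*(1−ρ₁)/(ρ₁(1−ρ*)) = 0.97·0.22 / (0.78·0.03) = 9.120.
Smallest integer k = 10.

10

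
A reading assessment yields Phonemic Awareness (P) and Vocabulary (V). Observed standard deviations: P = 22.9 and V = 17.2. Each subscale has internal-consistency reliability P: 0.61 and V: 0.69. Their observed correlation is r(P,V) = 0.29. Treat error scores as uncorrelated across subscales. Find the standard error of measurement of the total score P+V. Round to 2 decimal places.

Var(total) = 820.25 + 228.45 = 1048.7.
True-score variance = 524.02 + 228.45 = 752.47, so reliability = 0.7175.
Error variance = 1048.7 − 752.47 = 296.23; SEM = √296.23 = 17.21.

17.21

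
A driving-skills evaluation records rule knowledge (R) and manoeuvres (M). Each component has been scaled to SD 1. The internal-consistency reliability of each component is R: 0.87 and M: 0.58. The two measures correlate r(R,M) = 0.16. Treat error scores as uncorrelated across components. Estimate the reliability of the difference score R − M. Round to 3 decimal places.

0.673

Var(R−M) = 1 + 1 − 2·0.16 = 2 − 0.32 = 1.68.
Under uncorrelated errors the observed covariances equal the true-score covariances, so only the own-variance terms attenuate.
True-score variance = [0.87 + 0.58] − 0.32 = 1.45 − 0.32 = 1.13.
Reliability = 1.13 / 1.68 = 0.673.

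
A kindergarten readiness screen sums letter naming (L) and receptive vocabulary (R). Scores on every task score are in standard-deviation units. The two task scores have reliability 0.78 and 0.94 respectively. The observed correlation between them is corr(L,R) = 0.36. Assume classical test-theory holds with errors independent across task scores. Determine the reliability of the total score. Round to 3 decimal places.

Var(L+R) = 2 + 2·[0.36] = 2 + 0.72 = 2.72.
Because errors are independent across components, Cov(Tᵢ,Tⱼ) = Cov(Xᵢ,Xⱼ); the off-diagonal part of the true-score variance is the same as above.
True-score variance = [0.78 + 0.94] + 0.72 = 1.72 + 0.72 = 2.44.
Reliability = 2.44 / 2.72 = 0.897.

0.897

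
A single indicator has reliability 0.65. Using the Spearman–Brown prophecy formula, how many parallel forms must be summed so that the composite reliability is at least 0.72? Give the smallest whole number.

2

k ≥ ρ*(1−ρ₁)/(ρ₁(1−ρ*)) = 0.72·0.35 / (0.65·0.28) = 1.385.
Smallest integer k = 2.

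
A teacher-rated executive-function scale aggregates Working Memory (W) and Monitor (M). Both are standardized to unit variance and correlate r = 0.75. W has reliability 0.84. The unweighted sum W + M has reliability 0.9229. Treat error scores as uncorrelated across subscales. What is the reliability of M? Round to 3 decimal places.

Var(W+M) = 2 + 2·0.75 = 3.500.
True-score variance = ρ_W + ρ_M + 2·0.75, so 0.9229 = (0.84 + ρ_M + 1.50) / 3.500.
ρ_M = 0.9229·3.500 − 0.84 − 1.50 = 0.890.

0.890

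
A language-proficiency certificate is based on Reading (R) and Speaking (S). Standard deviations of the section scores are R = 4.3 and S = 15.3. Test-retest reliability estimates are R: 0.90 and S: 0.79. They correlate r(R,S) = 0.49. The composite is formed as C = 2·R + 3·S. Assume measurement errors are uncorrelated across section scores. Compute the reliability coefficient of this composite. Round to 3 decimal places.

Var(C) = 2²·4.3² + 3²·15.3² + 2·[6·4.3·15.3·0.49] = 2180.77 + 386.845 = 2567.62.
With uncorrelated errors the cross-covariances are all true-score covariance, so they carry over unchanged; only the diagonal terms shrink to ρᵢσᵢ².
True-score variance = [2²·4.3²·0.90 + 3²·15.3²·0.79] + 386.845 = 1730.94 + 386.845 = 2117.79.
Reliability = 2117.79 / 2567.62 = 0.825.

0.825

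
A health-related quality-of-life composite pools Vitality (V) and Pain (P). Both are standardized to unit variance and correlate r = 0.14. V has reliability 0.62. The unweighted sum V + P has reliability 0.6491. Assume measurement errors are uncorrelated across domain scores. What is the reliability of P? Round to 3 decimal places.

0.580

Var(V+P) = 2 + 2·0.14 = 2.280.
True-score variance = ρ_V + ρ_P + 2·0.14, so 0.6491 = (0.62 + ρ_P + 0.28) / 2.280.
ρ_P = 0.6491·2.280 − 0.62 − 0.28 = 0.580.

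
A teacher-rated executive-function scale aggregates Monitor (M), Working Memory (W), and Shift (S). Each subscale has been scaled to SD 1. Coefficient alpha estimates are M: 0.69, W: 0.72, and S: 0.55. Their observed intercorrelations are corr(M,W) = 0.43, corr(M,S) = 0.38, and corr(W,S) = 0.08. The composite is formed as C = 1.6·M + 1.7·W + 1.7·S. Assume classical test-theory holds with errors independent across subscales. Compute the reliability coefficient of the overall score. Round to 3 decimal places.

0.780

Var(C) = 1.6² + 1.7² + 1.7² + 2·[2.72·0.43 + 2.72·0.38 + 2.89·0.08] = 8.34 + 4.8688 = 13.2088.
Because errors are independent across components, Cov(Tᵢ,Tⱼ) = Cov(Xᵢ,Xⱼ); the off-diagonal part of the true-score variance is the same as above.
True-score variance = [1.6²·0.69 + 1.7²·0.72 + 1.7²·0.55] + 4.8688 = 5.4367 + 4.8688 = 10.3055.
Reliability = 10.3055 / 13.2088 = 0.780.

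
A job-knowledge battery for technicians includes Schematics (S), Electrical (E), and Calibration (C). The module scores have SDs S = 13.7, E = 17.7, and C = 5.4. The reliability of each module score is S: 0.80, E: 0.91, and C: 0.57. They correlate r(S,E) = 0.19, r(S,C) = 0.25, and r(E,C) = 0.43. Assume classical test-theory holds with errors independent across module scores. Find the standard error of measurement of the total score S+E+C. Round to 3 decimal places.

Var(total) = 530.14 + 211.335 = 741.475.
True-score variance = 451.867 + 211.335 = 663.202, so reliability = 0.8944.
Error variance = 741.475 − 663.202 = 78.2729; SEM = √78.2729 = 8.847.

8.847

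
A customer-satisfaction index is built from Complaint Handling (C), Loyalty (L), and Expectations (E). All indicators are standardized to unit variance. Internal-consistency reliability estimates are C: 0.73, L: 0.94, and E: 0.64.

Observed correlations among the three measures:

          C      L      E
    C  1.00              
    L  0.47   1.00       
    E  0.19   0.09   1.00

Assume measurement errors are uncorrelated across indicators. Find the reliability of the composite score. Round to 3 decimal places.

Var(C+L+E) = 3 + 2·[0.47 + 0.19 + 0.09] = 3 + 1.5 = 4.5.
Under uncorrelated errors the observed covariances equal the true-score covariances, so only the own-variance terms attenuate.
True-score variance = [0.73 + 0.94 + 0.64] + 1.5 = 2.31 + 1.5 = 3.81.
Reliability = 3.81 / 4.5 = 0.847.

0.847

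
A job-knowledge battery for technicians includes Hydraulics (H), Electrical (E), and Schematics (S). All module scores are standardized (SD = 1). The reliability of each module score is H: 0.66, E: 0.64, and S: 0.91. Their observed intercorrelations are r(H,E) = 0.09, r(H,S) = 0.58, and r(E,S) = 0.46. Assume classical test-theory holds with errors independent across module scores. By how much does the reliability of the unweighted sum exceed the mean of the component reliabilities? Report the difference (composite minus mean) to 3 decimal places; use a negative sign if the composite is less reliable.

0.113

Var(sum) = 3 + 2.26 = 5.26; true-score variance = 2.21 + 2.26 = 4.47; composite reliability = 0.8498.
Mean component reliability = 0.7367.
Difference = 0.8498 − 0.7367 = 0.113.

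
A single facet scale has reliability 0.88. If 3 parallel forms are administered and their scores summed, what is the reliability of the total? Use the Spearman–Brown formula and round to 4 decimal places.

ρ_k = kρ / (1 + (k−1)ρ) = 3·0.88 / (1 + 2·0.88) = 2.640 / 2.760 = 0.9565.

0.9565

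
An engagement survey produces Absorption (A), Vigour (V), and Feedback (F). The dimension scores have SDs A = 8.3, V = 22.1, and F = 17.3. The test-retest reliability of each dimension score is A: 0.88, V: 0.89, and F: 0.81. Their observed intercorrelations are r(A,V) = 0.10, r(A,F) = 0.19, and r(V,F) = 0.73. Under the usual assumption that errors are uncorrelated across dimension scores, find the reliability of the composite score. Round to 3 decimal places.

Var(A+V+F) = 8.3² + 22.1² + 17.3² + 2·[8.3·22.1·0.10 + 8.3·17.3·0.19 + 22.1·17.3·0.73] = 856.59 + 649.452 = 1506.04.
Because errors are independent across components, Cov(Tᵢ,Tⱼ) = Cov(Xᵢ,Xⱼ); the off-diagonal part of the true-score variance is the same as above.
True-score variance = [8.3²·0.88 + 22.1²·0.89 + 17.3²·0.81] + 649.452 = 737.733 + 649.452 = 1387.19.
Reliability = 1387.19 / 1506.04 = 0.921.

0.921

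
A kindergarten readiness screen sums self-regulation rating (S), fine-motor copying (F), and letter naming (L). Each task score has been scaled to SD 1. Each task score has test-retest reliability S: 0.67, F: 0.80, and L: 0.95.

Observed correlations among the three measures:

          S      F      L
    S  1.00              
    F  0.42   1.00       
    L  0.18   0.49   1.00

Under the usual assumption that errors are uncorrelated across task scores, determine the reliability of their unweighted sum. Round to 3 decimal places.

0.888

Var(S+F+L) = 3 + 2·[0.42 + 0.18 + 0.49] = 3 + 2.18 = 5.18.
Under uncorrelated errors the observed covariances equal the true-score covariances, so only the own-variance terms attenuate.
True-score variance = [0.67 + 0.80 + 0.95] + 2.18 = 2.42 + 2.18 = 4.6.
Reliability = 4.6 / 5.18 = 0.888.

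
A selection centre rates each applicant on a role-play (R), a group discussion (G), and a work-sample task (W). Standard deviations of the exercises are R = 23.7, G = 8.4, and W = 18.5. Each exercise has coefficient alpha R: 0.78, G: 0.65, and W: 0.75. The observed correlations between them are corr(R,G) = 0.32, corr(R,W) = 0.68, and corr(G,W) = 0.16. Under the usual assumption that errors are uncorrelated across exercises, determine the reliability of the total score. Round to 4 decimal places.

Var(R+G+W) = 23.7² + 8.4² + 18.5² + 2·[23.7·8.4·0.32 + 23.7·18.5·0.68 + 8.4·18.5·0.16] = 974.5 + 773.431 = 1747.93.
Under uncorrelated errors the observed covariances equal the true-score covariances, so only the own-variance terms attenuate.
True-score variance = [23.7²·0.78 + 8.4²·0.65 + 18.5²·0.75] + 773.431 = 740.67 + 773.431 = 1514.1.
Reliability = 1514.1 / 1747.93 = 0.8662.

0.8662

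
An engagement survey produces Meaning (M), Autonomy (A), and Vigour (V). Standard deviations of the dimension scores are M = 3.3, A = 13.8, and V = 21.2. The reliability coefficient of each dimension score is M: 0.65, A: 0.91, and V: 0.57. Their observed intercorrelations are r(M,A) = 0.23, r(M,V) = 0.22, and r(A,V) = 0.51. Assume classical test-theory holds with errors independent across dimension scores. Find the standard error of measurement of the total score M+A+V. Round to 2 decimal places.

Var(total) = 650.77 + 350.142 = 1000.91.
True-score variance = 436.56 + 350.142 = 786.702, so reliability = 0.7860.
Error variance = 1000.91 − 786.702 = 214.21; SEM = √214.21 = 14.64.

14.64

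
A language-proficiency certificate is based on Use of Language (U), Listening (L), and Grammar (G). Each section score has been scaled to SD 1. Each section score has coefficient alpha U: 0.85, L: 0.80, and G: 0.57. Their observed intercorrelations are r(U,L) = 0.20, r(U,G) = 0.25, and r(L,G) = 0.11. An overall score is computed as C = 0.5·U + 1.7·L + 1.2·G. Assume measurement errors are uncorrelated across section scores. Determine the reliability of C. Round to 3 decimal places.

0.782

Var(C) = 0.5² + 1.7² + 1.2² + 2·[0.85·0.20 + 0.6·0.25 + 2.04·0.11] = 4.58 + 1.0888 = 5.6688.
Because errors are independent across components, Cov(Tᵢ,Tⱼ) = Cov(Xᵢ,Xⱼ); the off-diagonal part of the true-score variance is the same as above.
True-score variance = [0.5²·0.85 + 1.7²·0.80 + 1.2²·0.57] + 1.0888 = 3.3453 + 1.0888 = 4.4341.
Reliability = 4.4341 / 5.6688 = 0.782.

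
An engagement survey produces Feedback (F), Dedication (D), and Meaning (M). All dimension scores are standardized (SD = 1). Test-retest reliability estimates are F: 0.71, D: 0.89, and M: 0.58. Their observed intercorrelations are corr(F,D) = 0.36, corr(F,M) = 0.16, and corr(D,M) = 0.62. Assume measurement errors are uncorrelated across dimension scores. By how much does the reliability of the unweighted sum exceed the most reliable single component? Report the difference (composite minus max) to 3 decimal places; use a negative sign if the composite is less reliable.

Var(sum) = 3 + 2.28 = 5.28; true-score variance = 2.18 + 2.28 = 4.46; composite reliability = 0.8447.
Max component reliability = 0.8900.
Difference = 0.8447 − 0.8900 = -0.045.

-0.045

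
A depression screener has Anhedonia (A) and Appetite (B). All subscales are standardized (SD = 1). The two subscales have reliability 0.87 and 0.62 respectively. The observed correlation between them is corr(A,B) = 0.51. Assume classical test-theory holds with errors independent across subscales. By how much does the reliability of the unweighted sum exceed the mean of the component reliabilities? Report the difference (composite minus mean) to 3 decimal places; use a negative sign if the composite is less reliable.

Var(sum) = 2 + 1.02 = 3.02; true-score variance = 1.49 + 1.02 = 2.51; composite reliability = 0.8311.
Mean component reliability = 0.7450.
Difference = 0.8311 − 0.7450 = 0.086.

0.086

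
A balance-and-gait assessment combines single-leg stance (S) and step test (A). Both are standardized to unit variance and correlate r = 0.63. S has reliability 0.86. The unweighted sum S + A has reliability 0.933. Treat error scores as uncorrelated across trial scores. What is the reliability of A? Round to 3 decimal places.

Var(S+A) = 2 + 2·0.63 = 3.260.
True-score variance = ρ_S + ρ_A + 2·0.63, so 0.933 = (0.86 + ρ_A + 1.26) / 3.260.
ρ_A = 0.933·3.260 − 0.86 − 1.26 = 0.922.

0.922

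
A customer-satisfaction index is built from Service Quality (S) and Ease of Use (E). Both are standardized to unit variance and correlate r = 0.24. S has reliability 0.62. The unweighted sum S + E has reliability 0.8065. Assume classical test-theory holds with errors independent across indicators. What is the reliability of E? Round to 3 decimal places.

0.900

Var(S+E) = 2 + 2·0.24 = 2.480.
True-score variance = ρ_S + ρ_E + 2·0.24, so 0.8065 = (0.62 + ρ_E + 0.48) / 2.480.
ρ_E = 0.8065·2.480 − 0.62 − 0.48 = 0.900.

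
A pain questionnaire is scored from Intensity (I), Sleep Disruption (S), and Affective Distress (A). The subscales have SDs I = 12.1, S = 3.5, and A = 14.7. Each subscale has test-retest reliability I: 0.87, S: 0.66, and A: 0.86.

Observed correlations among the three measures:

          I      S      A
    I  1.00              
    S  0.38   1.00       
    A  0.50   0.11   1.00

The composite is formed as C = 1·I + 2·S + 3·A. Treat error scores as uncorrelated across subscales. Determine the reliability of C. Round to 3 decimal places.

0.890

Var(C) = 12.1² + 2²·3.5² + 3²·14.7² + 2·[2·12.1·3.5·0.38 + 3·12.1·14.7·0.50 + 6·3.5·14.7·0.11] = 2140.22 + 665.896 = 2806.12.
With uncorrelated errors the cross-covariances are all true-score covariance, so they carry over unchanged; only the diagonal terms shrink to ρᵢσᵢ².
True-score variance = [12.1²·0.87 + 2²·3.5²·0.66 + 3²·14.7²·0.86] + 665.896 = 1832.25 + 665.896 = 2498.15.
Reliability = 2498.15 / 2806.12 = 0.890.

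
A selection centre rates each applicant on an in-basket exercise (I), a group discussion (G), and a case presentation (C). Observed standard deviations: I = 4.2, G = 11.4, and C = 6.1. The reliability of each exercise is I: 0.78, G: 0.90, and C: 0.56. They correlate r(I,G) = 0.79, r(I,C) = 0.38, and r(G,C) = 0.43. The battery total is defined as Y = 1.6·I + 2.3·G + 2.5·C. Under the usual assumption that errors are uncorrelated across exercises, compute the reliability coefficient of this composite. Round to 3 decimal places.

Var(Y) = 1.6²·4.2² + 2.3²·11.4² + 2.5²·6.1² + 2·[3.68·4.2·11.4·0.79 + 4·4.2·6.1·0.38 + 5.75·11.4·6.1·0.43] = 965.209 + 700.154 = 1665.36.
With uncorrelated errors the cross-covariances are all true-score covariance, so they carry over unchanged; only the diagonal terms shrink to ρᵢσᵢ².
True-score variance = [1.6²·4.2²·0.78 + 2.3²·11.4²·0.90 + 2.5²·6.1²·0.56] + 700.154 = 784.198 + 700.154 = 1484.35.
Reliability = 1484.35 / 1665.36 = 0.891.

0.891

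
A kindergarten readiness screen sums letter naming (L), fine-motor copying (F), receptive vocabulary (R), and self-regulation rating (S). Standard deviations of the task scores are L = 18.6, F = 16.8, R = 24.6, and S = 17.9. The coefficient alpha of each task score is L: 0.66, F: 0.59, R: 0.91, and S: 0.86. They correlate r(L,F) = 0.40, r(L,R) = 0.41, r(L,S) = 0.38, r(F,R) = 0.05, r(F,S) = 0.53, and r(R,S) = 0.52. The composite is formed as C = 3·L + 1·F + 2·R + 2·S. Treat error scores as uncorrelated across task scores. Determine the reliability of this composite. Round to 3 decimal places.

0.889

Var(C) = 3²·18.6² + 16.8² + 2²·24.6² + 2²·17.9² + 2·[3·18.6·16.8·0.40 + 6·18.6·24.6·0.41 + 6·18.6·17.9·0.38 + 2·16.8·24.6·0.05 + 2·16.8·17.9·0.53 + 4·24.6·17.9·0.52] = 7098.16 + 7071.35 = 14169.5.
Because errors are independent across components, Cov(Tᵢ,Tⱼ) = Cov(Xᵢ,Xⱼ); the off-diagonal part of the true-score variance is the same as above.
True-score variance = [3²·18.6²·0.66 + 16.8²·0.59 + 2²·24.6²·0.91 + 2²·17.9²·0.86] + 7071.35 = 5526.52 + 7071.35 = 12597.9.
Reliability = 12597.9 / 14169.5 = 0.889.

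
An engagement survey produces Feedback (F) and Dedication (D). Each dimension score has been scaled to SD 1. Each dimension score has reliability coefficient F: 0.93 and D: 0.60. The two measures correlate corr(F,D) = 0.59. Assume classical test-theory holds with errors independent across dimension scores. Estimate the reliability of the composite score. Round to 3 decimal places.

0.852

Var(F+D) = 2 + 2·[0.59] = 2 + 1.18 = 3.18.
Under uncorrelated errors the observed covariances equal the true-score covariances, so only the own-variance terms attenuate.
True-score variance = [0.93 + 0.60] + 1.18 = 1.53 + 1.18 = 2.71.
Reliability = 2.71 / 3.18 = 0.852.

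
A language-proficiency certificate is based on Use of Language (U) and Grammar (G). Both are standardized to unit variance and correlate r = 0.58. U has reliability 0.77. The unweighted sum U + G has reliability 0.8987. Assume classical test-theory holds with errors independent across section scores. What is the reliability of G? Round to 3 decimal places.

0.910

Var(U+G) = 2 + 2·0.58 = 3.160.
True-score variance = ρ_U + ρ_G + 2·0.58, so 0.8987 = (0.77 + ρ_G + 1.16) / 3.160.
ρ_G = 0.8987·3.160 − 0.77 − 1.16 = 0.910.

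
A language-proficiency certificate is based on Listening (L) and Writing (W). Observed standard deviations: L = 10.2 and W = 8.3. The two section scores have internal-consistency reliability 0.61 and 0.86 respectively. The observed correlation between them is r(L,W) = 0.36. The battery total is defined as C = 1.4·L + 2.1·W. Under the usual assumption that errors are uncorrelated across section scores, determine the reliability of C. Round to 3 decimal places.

Var(C) = 1.4²·10.2² + 2.1²·8.3² + 2·[2.94·10.2·8.3·0.36] = 507.723 + 179.208 = 686.932.
With uncorrelated errors the cross-covariances are all true-score covariance, so they carry over unchanged; only the diagonal terms shrink to ρᵢσᵢ².
True-score variance = [1.4²·10.2²·0.61 + 2.1²·8.3²·0.86] + 179.208 = 385.662 + 179.208 = 564.871.
Reliability = 564.871 / 686.932 = 0.822.

0.822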